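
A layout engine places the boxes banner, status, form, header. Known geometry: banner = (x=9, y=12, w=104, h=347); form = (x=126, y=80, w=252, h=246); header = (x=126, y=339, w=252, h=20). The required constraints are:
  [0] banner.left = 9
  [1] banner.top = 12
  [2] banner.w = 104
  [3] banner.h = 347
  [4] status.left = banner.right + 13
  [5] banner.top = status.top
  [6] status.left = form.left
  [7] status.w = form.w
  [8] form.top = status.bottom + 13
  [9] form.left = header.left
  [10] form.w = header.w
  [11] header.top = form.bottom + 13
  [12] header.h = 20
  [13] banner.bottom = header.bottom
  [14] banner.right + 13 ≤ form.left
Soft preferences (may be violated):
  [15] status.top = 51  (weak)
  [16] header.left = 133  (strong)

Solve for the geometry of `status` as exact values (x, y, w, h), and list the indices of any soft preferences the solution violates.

1. status.x = 126  [status.left = banner.right + 13]
2. status.y = 12  [banner.top = status.top]
3. status.w = 252  [status.w = form.w]
4. status.h = 55  [form.top = status.bottom + 13]

status = (x=126, y=12, w=252, h=55)
violated soft preferences: 15, 16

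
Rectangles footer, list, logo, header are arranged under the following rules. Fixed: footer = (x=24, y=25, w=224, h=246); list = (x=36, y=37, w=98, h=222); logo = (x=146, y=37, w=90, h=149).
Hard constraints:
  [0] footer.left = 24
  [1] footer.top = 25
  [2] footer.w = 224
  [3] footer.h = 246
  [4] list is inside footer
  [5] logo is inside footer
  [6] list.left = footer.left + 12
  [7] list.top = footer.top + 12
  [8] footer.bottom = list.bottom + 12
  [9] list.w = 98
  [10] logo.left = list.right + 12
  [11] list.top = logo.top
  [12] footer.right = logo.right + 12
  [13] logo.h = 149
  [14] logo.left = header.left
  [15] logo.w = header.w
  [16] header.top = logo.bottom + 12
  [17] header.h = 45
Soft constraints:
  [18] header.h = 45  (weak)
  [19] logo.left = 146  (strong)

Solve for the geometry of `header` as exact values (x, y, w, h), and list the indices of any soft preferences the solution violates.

1. header.x = 146  [logo.left = header.left]
2. header.w = 90  [logo.w = header.w]
3. header.y = 198  [header.top = logo.bottom + 12]
4. header.h = 45  [header.h = 45]

header = (x=146, y=198, w=90, h=45)
violated soft preferences: none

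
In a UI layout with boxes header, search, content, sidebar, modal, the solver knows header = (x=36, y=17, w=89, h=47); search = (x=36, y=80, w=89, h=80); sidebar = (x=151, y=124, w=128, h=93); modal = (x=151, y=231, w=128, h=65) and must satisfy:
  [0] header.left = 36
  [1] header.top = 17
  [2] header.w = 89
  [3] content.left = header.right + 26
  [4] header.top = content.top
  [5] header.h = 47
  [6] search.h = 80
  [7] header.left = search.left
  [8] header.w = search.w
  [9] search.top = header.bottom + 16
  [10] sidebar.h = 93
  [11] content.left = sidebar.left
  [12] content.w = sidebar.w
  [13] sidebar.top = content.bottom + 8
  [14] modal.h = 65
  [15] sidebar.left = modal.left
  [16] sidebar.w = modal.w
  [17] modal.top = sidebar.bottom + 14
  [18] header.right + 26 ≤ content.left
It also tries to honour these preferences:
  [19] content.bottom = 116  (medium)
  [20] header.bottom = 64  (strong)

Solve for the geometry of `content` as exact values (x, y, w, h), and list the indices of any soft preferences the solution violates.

1. content.x = 151  [content.left = header.right + 26]
2. content.y = 17  [header.top = content.top]
3. content.w = 128  [content.w = sidebar.w]
4. content.h = 99  [sidebar.top = content.bottom + 8]

content = (x=151, y=17, w=128, h=99)
violated soft preferences: none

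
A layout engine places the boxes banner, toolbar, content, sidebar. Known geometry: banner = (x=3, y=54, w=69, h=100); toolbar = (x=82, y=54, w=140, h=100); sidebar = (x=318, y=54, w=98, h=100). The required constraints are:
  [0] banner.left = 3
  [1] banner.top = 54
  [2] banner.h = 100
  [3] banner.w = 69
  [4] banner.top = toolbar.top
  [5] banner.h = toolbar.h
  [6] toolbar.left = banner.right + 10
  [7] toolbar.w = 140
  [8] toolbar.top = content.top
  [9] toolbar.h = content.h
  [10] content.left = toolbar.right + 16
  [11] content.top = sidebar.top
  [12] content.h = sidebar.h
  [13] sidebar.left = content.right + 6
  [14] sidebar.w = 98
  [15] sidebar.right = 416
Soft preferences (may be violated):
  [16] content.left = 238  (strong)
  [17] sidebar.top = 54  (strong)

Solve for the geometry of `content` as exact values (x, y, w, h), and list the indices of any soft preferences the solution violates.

content = (x=238, y=54, w=74, h=100)
violated soft preferences: none

1. content.y = 54  [toolbar.top = content.top]
2. content.h = 100  [toolbar.h = content.h]
3. content.x = 238  [content.left = toolbar.right + 16]
4. content.w = 74  [sidebar.left = content.right + 6]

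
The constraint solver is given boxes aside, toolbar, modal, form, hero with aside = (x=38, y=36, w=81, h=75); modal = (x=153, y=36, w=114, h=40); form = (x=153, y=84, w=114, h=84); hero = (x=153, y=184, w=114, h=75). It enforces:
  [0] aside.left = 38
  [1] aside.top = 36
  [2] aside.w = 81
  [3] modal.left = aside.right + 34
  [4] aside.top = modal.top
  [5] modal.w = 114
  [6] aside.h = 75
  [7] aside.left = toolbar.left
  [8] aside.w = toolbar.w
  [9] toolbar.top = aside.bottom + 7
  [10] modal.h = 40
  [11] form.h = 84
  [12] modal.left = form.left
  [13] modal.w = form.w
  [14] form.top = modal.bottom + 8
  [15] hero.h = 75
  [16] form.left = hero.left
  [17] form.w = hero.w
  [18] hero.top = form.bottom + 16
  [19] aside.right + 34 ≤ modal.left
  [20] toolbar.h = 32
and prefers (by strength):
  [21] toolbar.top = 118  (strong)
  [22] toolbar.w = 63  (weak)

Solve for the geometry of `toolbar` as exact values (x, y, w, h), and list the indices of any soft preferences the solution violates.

1. toolbar.x = 38  [aside.left = toolbar.left]
2. toolbar.w = 81  [aside.w = toolbar.w]
3. toolbar.y = 118  [toolbar.top = aside.bottom + 7]
4. toolbar.h = 32  [toolbar.h = 32]

toolbar = (x=38, y=118, w=81, h=32)
violated soft preferences: 22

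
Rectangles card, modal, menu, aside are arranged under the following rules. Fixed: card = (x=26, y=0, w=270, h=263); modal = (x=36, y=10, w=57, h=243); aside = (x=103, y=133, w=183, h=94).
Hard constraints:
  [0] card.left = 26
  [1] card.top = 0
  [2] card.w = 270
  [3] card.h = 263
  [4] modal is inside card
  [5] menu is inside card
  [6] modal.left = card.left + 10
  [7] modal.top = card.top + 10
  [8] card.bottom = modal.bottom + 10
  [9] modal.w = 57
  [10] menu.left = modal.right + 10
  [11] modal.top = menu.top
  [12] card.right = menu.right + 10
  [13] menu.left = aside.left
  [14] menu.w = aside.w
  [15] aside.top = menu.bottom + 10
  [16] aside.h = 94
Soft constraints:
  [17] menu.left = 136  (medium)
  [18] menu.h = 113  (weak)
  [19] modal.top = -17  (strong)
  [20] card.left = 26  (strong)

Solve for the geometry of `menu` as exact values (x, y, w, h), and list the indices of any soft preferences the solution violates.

menu = (x=103, y=10, w=183, h=113)
violated soft preferences: 17, 19

1. menu.x = 103  [menu.left = modal.right + 10]
2. menu.y = 10  [modal.top = menu.top]
3. menu.w = 183  [card.right = menu.right + 10]
4. menu.h = 113  [aside.top = menu.bottom + 10]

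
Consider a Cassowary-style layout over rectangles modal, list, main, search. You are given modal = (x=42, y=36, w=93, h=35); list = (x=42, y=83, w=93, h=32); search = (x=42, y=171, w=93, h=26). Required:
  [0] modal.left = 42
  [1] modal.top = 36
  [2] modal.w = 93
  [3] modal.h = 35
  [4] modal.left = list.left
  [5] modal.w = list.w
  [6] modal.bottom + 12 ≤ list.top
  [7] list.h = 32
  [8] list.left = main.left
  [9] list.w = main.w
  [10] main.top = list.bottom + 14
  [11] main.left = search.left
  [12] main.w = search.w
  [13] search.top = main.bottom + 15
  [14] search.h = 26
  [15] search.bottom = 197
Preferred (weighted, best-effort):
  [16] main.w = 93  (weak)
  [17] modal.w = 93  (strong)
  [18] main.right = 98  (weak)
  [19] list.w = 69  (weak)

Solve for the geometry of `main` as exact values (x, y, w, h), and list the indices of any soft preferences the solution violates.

main = (x=42, y=129, w=93, h=27)
violated soft preferences: 18, 19

1. main.x = 42  [list.left = main.left]
2. main.w = 93  [list.w = main.w]
3. main.y = 129  [main.top = list.bottom + 14]
4. main.h = 27  [search.top = main.bottom + 15]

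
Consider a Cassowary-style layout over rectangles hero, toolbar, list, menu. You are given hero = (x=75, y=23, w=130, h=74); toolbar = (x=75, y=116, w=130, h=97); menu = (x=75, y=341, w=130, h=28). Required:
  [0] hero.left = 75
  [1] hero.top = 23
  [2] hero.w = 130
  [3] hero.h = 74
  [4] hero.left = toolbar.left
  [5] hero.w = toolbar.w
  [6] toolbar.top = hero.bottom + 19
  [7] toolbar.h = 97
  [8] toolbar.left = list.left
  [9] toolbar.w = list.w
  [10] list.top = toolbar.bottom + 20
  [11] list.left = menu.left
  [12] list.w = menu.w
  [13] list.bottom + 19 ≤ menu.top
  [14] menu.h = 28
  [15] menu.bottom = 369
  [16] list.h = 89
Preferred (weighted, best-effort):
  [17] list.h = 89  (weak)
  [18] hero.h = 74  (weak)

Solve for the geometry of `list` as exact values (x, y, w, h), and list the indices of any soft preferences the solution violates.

1. list.x = 75  [toolbar.left = list.left]
2. list.w = 130  [toolbar.w = list.w]
3. list.y = 233  [list.top = toolbar.bottom + 20]
4. list.h = 89  [list.h = 89]

list = (x=75, y=233, w=130, h=89)
violated soft preferences: none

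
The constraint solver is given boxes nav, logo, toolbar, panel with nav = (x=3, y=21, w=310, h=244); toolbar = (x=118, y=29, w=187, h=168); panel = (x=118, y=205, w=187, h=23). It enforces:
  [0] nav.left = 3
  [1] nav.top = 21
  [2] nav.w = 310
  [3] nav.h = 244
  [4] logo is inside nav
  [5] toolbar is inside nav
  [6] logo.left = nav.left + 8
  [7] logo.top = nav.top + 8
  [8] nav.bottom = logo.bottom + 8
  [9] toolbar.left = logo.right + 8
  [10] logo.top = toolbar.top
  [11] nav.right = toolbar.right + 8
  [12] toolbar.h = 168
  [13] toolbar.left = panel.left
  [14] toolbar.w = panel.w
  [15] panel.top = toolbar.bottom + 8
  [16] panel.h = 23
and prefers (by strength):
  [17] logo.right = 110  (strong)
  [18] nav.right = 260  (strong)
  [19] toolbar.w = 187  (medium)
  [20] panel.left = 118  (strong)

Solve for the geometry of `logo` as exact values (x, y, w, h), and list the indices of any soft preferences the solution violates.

1. logo.x = 11  [logo.left = nav.left + 8]
2. logo.y = 29  [logo.top = nav.top + 8]
3. logo.h = 228  [nav.bottom = logo.bottom + 8]
4. logo.w = 99  [toolbar.left = logo.right + 8]

logo = (x=11, y=29, w=99, h=228)
violated soft preferences: 18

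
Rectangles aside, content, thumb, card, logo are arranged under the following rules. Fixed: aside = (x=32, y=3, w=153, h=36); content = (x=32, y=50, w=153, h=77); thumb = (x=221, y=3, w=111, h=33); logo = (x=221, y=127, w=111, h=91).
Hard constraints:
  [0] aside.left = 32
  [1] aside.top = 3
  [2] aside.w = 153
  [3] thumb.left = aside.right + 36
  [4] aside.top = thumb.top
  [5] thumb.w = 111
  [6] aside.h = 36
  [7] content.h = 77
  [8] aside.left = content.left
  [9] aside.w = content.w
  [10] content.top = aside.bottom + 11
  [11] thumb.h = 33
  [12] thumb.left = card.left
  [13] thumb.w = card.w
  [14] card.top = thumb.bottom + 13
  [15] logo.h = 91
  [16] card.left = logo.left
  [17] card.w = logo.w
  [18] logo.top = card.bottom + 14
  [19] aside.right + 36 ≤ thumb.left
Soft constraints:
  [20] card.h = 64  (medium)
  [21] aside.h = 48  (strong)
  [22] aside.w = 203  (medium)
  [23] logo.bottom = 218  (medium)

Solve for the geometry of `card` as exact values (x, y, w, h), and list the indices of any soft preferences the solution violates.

1. card.x = 221  [thumb.left = card.left]
2. card.w = 111  [thumb.w = card.w]
3. card.y = 49  [card.top = thumb.bottom + 13]
4. card.h = 64  [logo.top = card.bottom + 14]

card = (x=221, y=49, w=111, h=64)
violated soft preferences: 21, 22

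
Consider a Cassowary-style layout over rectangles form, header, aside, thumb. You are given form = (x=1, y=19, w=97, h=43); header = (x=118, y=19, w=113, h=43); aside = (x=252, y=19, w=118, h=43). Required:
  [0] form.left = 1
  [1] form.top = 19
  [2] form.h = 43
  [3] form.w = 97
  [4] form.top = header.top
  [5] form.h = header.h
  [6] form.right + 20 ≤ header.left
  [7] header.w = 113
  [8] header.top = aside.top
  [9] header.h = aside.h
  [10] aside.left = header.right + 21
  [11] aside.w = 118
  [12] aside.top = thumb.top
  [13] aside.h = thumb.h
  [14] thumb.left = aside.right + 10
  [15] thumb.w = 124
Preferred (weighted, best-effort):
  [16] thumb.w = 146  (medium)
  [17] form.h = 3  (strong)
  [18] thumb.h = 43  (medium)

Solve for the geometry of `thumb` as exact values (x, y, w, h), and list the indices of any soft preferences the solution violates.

thumb = (x=380, y=19, w=124, h=43)
violated soft preferences: 16, 17

1. thumb.y = 19  [aside.top = thumb.top]
2. thumb.h = 43  [aside.h = thumb.h]
3. thumb.x = 380  [thumb.left = aside.right + 10]
4. thumb.w = 124  [thumb.w = 124]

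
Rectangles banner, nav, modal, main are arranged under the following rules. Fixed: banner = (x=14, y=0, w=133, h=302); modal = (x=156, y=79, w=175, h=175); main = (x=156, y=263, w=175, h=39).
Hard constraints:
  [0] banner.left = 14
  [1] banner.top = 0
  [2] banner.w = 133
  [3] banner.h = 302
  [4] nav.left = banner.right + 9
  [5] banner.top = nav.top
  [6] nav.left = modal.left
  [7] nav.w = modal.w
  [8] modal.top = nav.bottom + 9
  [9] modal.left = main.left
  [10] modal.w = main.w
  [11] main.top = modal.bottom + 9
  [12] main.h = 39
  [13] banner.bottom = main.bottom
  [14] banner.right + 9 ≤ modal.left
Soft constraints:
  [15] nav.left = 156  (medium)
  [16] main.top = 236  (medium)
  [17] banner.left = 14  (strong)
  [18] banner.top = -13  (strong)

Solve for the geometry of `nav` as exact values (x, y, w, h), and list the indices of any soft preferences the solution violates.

nav = (x=156, y=0, w=175, h=70)
violated soft preferences: 16, 18

1. nav.x = 156  [nav.left = banner.right + 9]
2. nav.y = 0  [banner.top = nav.top]
3. nav.w = 175  [nav.w = modal.w]
4. nav.h = 70  [modal.top = nav.bottom + 9]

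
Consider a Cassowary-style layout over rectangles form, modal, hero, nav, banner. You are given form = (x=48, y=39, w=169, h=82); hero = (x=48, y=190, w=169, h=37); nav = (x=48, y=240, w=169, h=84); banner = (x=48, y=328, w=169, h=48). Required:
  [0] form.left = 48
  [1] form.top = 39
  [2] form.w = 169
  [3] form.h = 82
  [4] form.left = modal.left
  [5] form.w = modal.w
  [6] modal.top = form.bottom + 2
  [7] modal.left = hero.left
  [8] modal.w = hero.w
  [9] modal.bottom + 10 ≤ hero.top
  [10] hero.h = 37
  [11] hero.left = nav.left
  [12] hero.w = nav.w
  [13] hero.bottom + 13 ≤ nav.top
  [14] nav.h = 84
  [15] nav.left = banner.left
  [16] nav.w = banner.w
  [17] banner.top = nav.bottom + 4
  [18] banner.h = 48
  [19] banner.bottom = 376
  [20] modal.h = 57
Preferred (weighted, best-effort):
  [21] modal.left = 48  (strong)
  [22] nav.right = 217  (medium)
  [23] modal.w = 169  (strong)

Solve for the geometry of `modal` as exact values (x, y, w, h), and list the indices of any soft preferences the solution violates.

1. modal.x = 48  [form.left = modal.left]
2. modal.w = 169  [form.w = modal.w]
3. modal.y = 123  [modal.top = form.bottom + 2]
4. modal.h = 57  [modal.h = 57]

modal = (x=48, y=123, w=169, h=57)
violated soft preferences: none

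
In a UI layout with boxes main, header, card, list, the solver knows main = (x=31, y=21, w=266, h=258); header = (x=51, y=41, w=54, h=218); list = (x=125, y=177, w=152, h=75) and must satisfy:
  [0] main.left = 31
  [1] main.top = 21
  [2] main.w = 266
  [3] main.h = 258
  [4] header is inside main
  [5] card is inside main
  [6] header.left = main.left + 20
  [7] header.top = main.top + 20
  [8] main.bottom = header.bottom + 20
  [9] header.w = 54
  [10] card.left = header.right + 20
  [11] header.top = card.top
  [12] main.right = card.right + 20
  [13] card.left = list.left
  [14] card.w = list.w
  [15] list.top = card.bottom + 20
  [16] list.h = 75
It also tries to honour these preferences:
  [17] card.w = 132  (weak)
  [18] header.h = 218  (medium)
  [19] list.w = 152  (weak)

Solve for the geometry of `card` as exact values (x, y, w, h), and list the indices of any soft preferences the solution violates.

card = (x=125, y=41, w=152, h=116)
violated soft preferences: 17

1. card.x = 125  [card.left = header.right + 20]
2. card.y = 41  [header.top = card.top]
3. card.w = 152  [main.right = card.right + 20]
4. card.h = 116  [list.top = card.bottom + 20]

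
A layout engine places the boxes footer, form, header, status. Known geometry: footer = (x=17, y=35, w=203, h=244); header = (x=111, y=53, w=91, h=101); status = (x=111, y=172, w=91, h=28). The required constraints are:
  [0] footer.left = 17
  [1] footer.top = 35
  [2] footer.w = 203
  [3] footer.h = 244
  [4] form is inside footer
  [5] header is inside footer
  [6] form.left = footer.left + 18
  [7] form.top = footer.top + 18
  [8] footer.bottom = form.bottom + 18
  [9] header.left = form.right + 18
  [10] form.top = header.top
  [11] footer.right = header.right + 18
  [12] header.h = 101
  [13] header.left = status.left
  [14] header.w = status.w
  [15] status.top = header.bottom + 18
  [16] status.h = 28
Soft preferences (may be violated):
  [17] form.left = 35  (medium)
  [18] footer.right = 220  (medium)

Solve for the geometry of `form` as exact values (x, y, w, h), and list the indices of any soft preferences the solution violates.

1. form.x = 35  [form.left = footer.left + 18]
2. form.y = 53  [form.top = footer.top + 18]
3. form.h = 208  [footer.bottom = form.bottom + 18]
4. form.w = 58  [header.left = form.right + 18]

form = (x=35, y=53, w=58, h=208)
violated soft preferences: none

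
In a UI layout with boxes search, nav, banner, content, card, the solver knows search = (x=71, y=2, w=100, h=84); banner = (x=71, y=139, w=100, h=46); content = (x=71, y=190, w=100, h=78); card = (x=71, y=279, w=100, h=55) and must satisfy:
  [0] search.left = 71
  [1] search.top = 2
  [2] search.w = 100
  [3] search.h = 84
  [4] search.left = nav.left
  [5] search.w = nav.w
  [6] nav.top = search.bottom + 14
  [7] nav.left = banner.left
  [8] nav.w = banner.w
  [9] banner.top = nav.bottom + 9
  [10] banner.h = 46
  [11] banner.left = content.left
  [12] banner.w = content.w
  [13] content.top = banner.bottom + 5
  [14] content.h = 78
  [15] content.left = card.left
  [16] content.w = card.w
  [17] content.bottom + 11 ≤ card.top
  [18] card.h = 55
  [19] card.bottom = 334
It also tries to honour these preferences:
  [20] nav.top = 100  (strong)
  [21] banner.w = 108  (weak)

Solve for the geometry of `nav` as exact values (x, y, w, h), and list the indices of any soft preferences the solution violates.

nav = (x=71, y=100, w=100, h=30)
violated soft preferences: 21

1. nav.x = 71  [search.left = nav.left]
2. nav.w = 100  [search.w = nav.w]
3. nav.y = 100  [nav.top = search.bottom + 14]
4. nav.h = 30  [banner.top = nav.bottom + 9]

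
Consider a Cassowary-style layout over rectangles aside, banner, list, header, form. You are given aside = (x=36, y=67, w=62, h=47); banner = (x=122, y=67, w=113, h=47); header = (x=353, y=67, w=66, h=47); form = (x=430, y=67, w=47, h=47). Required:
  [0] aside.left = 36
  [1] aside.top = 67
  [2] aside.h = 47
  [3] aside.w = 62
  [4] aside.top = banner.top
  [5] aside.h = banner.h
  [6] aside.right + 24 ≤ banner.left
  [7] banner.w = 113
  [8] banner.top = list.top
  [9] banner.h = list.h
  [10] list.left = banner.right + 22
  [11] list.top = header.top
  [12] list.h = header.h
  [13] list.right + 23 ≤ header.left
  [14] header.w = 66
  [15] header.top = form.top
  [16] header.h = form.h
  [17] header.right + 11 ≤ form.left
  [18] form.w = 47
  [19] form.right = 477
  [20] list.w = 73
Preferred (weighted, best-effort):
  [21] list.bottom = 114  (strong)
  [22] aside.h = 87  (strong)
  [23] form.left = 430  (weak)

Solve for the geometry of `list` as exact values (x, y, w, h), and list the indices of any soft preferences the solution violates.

1. list.y = 67  [banner.top = list.top]
2. list.h = 47  [banner.h = list.h]
3. list.x = 257  [list.left = banner.right + 22]
4. list.w = 73  [list.w = 73]

list = (x=257, y=67, w=73, h=47)
violated soft preferences: 22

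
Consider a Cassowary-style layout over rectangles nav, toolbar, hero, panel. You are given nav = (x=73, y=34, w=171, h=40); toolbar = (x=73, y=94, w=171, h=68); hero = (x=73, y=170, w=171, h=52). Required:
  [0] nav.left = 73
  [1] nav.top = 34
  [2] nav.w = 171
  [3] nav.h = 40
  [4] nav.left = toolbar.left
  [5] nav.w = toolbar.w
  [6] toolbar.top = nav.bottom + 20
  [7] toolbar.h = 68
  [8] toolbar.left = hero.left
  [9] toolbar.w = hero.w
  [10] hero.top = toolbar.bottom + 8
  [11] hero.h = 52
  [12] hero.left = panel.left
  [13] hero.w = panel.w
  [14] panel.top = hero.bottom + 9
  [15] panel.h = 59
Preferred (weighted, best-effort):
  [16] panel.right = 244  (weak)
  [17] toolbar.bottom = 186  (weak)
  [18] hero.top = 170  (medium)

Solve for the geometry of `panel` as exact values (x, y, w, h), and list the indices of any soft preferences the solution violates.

panel = (x=73, y=231, w=171, h=59)
violated soft preferences: 17

1. panel.x = 73  [hero.left = panel.left]
2. panel.w = 171  [hero.w = panel.w]
3. panel.y = 231  [panel.top = hero.bottom + 9]
4. panel.h = 59  [panel.h = 59]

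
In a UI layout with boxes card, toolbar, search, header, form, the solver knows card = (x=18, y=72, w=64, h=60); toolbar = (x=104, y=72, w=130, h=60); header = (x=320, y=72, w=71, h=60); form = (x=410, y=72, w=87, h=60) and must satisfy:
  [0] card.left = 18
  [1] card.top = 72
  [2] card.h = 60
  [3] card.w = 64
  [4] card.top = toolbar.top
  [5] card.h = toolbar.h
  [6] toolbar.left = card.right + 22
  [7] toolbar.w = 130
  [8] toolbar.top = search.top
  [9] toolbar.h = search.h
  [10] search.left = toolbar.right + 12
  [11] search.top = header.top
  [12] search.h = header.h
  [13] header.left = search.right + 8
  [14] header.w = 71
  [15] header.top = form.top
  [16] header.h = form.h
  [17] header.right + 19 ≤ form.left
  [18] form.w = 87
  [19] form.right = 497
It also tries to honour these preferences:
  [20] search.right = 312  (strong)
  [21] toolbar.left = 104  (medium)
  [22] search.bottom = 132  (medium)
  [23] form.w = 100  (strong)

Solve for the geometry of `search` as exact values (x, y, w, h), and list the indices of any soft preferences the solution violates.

search = (x=246, y=72, w=66, h=60)
violated soft preferences: 23

1. search.y = 72  [toolbar.top = search.top]
2. search.h = 60  [toolbar.h = search.h]
3. search.x = 246  [search.left = toolbar.right + 12]
4. search.w = 66  [header.left = search.right + 8]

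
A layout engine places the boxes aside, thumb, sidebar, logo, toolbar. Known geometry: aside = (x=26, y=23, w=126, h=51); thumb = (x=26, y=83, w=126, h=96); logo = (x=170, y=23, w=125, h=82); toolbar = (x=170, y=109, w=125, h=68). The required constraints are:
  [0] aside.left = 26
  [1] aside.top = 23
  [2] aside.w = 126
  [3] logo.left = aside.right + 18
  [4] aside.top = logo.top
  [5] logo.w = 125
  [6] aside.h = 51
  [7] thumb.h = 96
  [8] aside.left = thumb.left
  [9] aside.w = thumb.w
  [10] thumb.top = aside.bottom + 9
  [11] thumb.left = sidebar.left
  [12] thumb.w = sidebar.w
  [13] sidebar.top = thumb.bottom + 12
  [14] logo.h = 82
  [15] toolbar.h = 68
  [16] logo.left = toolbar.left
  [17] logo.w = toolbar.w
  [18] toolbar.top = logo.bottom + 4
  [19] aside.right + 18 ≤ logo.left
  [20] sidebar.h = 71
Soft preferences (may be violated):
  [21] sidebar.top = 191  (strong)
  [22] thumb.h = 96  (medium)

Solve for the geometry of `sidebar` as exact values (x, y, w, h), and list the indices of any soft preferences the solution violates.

sidebar = (x=26, y=191, w=126, h=71)
violated soft preferences: none

1. sidebar.x = 26  [thumb.left = sidebar.left]
2. sidebar.w = 126  [thumb.w = sidebar.w]
3. sidebar.y = 191  [sidebar.top = thumb.bottom + 12]
4. sidebar.h = 71  [sidebar.h = 71]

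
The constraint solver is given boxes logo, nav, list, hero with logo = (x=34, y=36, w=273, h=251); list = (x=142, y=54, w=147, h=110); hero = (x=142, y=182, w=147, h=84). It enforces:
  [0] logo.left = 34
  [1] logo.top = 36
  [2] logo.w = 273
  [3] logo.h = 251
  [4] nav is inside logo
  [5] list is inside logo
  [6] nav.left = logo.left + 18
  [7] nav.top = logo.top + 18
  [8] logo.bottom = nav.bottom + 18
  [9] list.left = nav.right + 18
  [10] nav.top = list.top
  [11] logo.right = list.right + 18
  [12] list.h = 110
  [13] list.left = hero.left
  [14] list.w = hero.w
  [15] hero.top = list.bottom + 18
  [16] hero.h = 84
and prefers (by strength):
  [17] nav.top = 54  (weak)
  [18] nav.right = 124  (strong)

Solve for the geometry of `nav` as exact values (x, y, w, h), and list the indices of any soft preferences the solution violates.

nav = (x=52, y=54, w=72, h=215)
violated soft preferences: none

1. nav.x = 52  [nav.left = logo.left + 18]
2. nav.y = 54  [nav.top = logo.top + 18]
3. nav.h = 215  [logo.bottom = nav.bottom + 18]
4. nav.w = 72  [list.left = nav.right + 18]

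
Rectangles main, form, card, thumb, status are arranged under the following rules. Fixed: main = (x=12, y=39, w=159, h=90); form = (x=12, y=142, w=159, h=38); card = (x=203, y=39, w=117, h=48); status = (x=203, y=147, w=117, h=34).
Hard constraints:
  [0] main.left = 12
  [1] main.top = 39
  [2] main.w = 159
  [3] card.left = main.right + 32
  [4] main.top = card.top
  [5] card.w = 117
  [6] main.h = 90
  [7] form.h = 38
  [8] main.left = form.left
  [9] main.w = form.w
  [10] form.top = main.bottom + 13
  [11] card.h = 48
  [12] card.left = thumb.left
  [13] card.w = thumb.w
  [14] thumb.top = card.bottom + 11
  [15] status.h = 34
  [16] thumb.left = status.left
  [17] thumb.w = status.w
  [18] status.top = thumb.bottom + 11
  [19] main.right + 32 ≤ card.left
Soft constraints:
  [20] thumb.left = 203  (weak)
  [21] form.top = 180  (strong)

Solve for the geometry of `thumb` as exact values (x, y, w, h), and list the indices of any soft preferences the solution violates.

thumb = (x=203, y=98, w=117, h=38)
violated soft preferences: 21

1. thumb.x = 203  [card.left = thumb.left]
2. thumb.w = 117  [card.w = thumb.w]
3. thumb.y = 98  [thumb.top = card.bottom + 11]
4. thumb.h = 38  [status.top = thumb.bottom + 11]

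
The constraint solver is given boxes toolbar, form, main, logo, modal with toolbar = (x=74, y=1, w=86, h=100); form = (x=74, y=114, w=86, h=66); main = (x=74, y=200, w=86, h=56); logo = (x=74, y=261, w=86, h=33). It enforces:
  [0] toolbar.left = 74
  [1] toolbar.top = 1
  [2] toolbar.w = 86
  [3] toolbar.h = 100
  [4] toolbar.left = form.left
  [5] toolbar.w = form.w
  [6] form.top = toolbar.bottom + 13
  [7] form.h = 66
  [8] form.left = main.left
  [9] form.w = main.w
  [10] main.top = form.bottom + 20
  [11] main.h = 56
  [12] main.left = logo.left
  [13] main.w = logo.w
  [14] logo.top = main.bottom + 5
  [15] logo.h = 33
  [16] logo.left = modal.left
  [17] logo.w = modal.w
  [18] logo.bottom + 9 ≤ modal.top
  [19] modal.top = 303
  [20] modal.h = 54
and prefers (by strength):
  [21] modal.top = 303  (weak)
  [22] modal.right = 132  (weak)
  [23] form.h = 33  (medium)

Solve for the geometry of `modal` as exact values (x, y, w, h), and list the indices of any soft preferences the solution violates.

1. modal.x = 74  [logo.left = modal.left]
2. modal.w = 86  [logo.w = modal.w]
3. modal.y = 303  [modal.top = 303]
4. modal.h = 54  [modal.h = 54]

modal = (x=74, y=303, w=86, h=54)
violated soft preferences: 22, 23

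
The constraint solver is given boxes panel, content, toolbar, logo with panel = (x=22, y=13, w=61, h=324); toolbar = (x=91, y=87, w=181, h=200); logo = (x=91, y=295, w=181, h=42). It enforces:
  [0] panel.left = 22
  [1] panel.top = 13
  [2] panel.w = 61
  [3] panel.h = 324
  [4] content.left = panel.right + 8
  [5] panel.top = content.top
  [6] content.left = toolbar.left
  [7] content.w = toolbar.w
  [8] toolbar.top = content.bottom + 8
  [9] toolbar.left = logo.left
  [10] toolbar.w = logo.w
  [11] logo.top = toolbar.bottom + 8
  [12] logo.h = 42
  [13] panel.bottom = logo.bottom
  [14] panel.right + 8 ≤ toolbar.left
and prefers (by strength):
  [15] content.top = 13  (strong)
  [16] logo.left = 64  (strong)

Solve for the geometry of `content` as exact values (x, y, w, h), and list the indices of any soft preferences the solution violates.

1. content.x = 91  [content.left = panel.right + 8]
2. content.y = 13  [panel.top = content.top]
3. content.w = 181  [content.w = toolbar.w]
4. content.h = 66  [toolbar.top = content.bottom + 8]

content = (x=91, y=13, w=181, h=66)
violated soft preferences: 16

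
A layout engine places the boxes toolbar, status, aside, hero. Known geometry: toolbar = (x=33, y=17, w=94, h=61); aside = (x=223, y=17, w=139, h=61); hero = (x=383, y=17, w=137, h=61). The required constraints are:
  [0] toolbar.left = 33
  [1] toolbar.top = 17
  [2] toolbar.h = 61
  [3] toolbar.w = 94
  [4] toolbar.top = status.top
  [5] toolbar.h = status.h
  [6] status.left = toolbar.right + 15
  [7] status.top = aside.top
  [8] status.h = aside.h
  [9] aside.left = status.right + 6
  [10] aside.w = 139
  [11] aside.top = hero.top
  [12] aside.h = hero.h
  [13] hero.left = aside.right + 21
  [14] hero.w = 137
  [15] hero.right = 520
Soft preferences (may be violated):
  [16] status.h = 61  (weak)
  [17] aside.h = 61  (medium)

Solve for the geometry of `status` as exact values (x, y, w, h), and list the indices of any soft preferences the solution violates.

status = (x=142, y=17, w=75, h=61)
violated soft preferences: none

1. status.y = 17  [toolbar.top = status.top]
2. status.h = 61  [toolbar.h = status.h]
3. status.x = 142  [status.left = toolbar.right + 15]
4. status.w = 75  [aside.left = status.right + 6]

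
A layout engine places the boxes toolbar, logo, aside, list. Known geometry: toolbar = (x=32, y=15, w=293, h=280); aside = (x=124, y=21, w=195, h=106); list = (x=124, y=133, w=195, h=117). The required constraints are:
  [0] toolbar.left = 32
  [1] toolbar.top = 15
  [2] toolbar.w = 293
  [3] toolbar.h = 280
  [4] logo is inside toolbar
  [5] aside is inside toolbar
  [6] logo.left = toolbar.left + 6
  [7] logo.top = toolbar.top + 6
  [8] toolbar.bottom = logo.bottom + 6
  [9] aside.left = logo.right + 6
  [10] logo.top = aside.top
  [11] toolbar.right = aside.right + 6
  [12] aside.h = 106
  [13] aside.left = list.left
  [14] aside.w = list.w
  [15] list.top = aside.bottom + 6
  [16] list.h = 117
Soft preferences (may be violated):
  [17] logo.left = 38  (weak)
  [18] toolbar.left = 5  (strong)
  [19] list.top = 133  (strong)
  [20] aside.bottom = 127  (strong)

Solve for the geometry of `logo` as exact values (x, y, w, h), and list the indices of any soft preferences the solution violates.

1. logo.x = 38  [logo.left = toolbar.left + 6]
2. logo.y = 21  [logo.top = toolbar.top + 6]
3. logo.h = 268  [toolbar.bottom = logo.bottom + 6]
4. logo.w = 80  [aside.left = logo.right + 6]

logo = (x=38, y=21, w=80, h=268)
violated soft preferences: 18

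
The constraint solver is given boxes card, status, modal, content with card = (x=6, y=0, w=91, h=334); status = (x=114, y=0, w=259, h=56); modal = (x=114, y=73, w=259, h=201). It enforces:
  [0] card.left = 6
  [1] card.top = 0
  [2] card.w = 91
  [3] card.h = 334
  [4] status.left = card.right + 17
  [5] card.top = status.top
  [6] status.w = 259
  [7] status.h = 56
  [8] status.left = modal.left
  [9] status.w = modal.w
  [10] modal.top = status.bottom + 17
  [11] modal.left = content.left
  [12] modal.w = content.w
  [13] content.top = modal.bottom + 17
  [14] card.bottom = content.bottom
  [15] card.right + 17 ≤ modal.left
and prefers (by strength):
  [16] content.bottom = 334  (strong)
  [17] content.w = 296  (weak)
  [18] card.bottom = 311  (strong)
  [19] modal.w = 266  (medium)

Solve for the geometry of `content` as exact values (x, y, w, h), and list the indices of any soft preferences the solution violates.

1. content.x = 114  [modal.left = content.left]
2. content.w = 259  [modal.w = content.w]
3. content.y = 291  [content.top = modal.bottom + 17]
4. content.h = 43  [card.bottom = content.bottom]

content = (x=114, y=291, w=259, h=43)
violated soft preferences: 17, 18, 19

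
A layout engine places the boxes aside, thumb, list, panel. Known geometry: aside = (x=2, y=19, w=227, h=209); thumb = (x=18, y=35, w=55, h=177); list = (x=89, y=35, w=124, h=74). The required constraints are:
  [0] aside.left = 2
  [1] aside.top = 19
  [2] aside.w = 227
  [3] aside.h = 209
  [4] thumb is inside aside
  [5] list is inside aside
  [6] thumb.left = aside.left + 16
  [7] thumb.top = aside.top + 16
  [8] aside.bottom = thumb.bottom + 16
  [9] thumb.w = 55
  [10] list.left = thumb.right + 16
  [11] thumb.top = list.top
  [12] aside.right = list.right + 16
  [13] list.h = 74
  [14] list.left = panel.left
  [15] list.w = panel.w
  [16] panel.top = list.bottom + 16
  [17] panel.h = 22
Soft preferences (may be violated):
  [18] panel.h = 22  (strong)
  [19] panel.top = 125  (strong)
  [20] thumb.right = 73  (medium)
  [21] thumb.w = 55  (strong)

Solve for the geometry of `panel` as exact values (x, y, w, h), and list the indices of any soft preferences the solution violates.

panel = (x=89, y=125, w=124, h=22)
violated soft preferences: none

1. panel.x = 89  [list.left = panel.left]
2. panel.w = 124  [list.w = panel.w]
3. panel.y = 125  [panel.top = list.bottom + 16]
4. panel.h = 22  [panel.h = 22]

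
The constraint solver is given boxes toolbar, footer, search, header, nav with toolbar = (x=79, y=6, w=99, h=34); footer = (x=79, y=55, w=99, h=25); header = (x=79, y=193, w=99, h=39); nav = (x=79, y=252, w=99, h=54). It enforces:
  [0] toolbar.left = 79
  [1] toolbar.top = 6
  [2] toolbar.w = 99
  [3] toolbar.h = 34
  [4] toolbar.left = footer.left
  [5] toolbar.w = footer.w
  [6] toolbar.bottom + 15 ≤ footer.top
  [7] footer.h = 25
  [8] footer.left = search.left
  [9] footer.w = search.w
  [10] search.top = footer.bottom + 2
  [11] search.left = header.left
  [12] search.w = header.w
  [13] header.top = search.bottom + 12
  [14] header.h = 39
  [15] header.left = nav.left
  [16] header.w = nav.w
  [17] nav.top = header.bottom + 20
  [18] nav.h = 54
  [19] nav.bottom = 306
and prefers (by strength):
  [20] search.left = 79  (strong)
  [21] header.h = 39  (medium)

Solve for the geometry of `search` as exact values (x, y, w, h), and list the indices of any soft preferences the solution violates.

1. search.x = 79  [footer.left = search.left]
2. search.w = 99  [footer.w = search.w]
3. search.y = 82  [search.top = footer.bottom + 2]
4. search.h = 99  [header.top = search.bottom + 12]

search = (x=79, y=82, w=99, h=99)
violated soft preferences: none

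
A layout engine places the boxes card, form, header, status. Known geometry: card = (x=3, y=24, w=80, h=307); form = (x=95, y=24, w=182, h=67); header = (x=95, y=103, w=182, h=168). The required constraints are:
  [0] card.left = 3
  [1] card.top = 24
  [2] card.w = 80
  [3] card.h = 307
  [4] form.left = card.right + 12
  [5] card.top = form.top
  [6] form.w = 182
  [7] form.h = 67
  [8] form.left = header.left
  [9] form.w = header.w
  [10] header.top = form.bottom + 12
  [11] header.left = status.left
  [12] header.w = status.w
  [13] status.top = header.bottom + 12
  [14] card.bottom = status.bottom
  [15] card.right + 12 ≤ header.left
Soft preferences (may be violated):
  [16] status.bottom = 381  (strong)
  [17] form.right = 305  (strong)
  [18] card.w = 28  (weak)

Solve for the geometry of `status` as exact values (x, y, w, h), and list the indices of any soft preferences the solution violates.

1. status.x = 95  [header.left = status.left]
2. status.w = 182  [header.w = status.w]
3. status.y = 283  [status.top = header.bottom + 12]
4. status.h = 48  [card.bottom = status.bottom]

status = (x=95, y=283, w=182, h=48)
violated soft preferences: 16, 17, 18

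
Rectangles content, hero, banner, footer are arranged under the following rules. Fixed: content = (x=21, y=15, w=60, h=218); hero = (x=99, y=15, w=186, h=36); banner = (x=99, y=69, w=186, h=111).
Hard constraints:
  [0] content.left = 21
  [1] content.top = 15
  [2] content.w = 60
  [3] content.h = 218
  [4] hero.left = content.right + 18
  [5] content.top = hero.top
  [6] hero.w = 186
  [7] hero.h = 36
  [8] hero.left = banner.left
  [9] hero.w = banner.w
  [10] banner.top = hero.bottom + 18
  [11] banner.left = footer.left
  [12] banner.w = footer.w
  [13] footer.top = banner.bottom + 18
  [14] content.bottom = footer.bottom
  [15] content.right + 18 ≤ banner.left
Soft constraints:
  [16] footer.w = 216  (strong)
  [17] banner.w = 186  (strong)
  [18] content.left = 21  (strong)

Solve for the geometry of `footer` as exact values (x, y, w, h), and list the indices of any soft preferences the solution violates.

footer = (x=99, y=198, w=186, h=35)
violated soft preferences: 16

1. footer.x = 99  [banner.left = footer.left]
2. footer.w = 186  [banner.w = footer.w]
3. footer.y = 198  [footer.top = banner.bottom + 18]
4. footer.h = 35  [content.bottom = footer.bottom]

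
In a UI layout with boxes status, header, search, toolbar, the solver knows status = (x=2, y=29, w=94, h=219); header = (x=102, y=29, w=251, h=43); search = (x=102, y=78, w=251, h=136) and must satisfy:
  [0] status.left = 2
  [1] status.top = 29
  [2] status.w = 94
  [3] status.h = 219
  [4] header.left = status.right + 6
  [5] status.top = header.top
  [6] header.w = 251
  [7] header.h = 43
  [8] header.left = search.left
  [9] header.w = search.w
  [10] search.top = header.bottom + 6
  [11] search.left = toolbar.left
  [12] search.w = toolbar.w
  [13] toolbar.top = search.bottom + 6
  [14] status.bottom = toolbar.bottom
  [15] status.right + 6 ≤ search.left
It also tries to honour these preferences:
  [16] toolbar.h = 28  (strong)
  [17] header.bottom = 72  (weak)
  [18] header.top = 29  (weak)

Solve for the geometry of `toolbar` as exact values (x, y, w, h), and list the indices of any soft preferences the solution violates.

1. toolbar.x = 102  [search.left = toolbar.left]
2. toolbar.w = 251  [search.w = toolbar.w]
3. toolbar.y = 220  [toolbar.top = search.bottom + 6]
4. toolbar.h = 28  [status.bottom = toolbar.bottom]

toolbar = (x=102, y=220, w=251, h=28)
violated soft preferences: none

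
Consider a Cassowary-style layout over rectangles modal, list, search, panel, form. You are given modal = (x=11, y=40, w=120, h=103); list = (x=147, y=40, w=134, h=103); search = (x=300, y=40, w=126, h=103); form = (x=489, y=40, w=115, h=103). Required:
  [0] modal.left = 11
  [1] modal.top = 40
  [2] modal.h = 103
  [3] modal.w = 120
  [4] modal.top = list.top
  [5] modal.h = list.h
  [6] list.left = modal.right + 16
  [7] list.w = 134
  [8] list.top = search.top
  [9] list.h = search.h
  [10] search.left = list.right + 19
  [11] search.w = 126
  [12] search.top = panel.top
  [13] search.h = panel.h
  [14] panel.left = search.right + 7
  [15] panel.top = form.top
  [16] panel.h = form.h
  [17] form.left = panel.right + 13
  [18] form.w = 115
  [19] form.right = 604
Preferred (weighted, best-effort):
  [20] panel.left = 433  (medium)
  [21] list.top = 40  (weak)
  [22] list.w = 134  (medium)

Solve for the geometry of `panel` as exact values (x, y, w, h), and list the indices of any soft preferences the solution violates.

panel = (x=433, y=40, w=43, h=103)
violated soft preferences: none

1. panel.y = 40  [search.top = panel.top]
2. panel.h = 103  [search.h = panel.h]
3. panel.x = 433  [panel.left = search.right + 7]
4. panel.w = 43  [form.left = panel.right + 13]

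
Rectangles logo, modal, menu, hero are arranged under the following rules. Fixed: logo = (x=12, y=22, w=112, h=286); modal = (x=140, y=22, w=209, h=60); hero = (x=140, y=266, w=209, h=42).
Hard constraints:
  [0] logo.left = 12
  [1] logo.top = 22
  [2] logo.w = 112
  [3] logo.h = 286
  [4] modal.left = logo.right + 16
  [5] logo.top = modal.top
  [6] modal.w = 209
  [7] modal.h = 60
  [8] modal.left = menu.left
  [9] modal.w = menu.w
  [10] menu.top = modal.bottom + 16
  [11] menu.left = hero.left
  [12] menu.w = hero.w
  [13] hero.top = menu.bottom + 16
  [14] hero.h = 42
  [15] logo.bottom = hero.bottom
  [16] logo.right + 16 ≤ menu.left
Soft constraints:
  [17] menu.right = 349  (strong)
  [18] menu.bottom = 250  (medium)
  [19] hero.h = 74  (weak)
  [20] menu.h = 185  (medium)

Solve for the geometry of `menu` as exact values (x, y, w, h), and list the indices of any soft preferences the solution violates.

1. menu.x = 140  [modal.left = menu.left]
2. menu.w = 209  [modal.w = menu.w]
3. menu.y = 98  [menu.top = modal.bottom + 16]
4. menu.h = 152  [hero.top = menu.bottom + 16]

menu = (x=140, y=98, w=209, h=152)
violated soft preferences: 19, 20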